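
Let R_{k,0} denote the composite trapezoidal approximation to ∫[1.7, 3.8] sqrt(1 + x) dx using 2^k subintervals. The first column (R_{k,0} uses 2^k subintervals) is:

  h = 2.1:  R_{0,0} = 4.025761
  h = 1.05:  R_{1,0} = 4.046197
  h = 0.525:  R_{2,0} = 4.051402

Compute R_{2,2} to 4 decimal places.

4.0531

R_{1,1} = (4·4.046197 − 4.025761) / 3 = 4.053009
R_{2,1} = 4.051402 + (4.051402 − 4.046197)/3 = 4.053137
R_{2,2} = (16·4.053137 − 4.053009) / 15 = 4.053146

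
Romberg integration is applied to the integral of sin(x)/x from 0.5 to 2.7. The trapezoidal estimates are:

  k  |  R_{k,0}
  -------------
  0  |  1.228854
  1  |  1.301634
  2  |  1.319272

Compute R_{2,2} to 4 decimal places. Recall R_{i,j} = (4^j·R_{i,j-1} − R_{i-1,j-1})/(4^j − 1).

1.3251

Richardson extrapolation on the trapezoidal column (denominator 4−1=3):
R_{1,1} = (4·1.301634 − 1.228854) / 3 = 1.325894
R_{2,1} = (4·1.319272 − 1.301634) / 3 = 1.325151
R_{2,2} = (16·1.325151 − 1.325894) / 15 = 1.325101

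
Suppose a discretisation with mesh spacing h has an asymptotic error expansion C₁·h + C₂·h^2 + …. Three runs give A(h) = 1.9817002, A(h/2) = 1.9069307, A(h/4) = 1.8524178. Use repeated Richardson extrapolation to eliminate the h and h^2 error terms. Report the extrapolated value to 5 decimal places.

1.78649

First eliminate the h term (factor 2^1 = 2):
  B₁ = (2·1.9069307 − 1.9817002)/1 = 1.8321612
  B₂ = (2·1.8524178 − 1.9069307)/1 = 1.7979049
Then eliminate the h^2 term (factor 2^2 = 4):
  (4·1.7979049 − 1.8321612)/3 = 1.7864861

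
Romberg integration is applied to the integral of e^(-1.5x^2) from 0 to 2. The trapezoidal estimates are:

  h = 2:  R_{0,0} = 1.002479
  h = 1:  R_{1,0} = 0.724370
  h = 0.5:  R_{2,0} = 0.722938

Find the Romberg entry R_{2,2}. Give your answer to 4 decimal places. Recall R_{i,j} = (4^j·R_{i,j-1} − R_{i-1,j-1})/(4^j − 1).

Richardson extrapolation on the trapezoidal column (denominator 4−1=3):
R_{1,1} = 0.724370 + (0.724370 − 1.002479)/3 = 0.631667
R_{2,1} = (4·0.722938 − 0.724370) / 3 = 0.722461
R_{2,2} = (16·0.722461 − 0.631667) / 15 = 0.728514

0.7285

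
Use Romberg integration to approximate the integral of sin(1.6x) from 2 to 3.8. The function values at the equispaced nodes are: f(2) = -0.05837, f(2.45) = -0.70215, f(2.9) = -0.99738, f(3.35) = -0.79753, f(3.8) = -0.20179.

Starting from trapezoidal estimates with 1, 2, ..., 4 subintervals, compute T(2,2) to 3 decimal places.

T(0,0) (trapezoid, 1 panel, h=1.8000): -0.23414
T(1,0) (trapezoid, 2 panels, h=0.9000): -1.01471
T(2,0) (trapezoid, 4 panels, h=0.4500): -1.18221
T(1,1) = -1.01471 + (-1.01471 − (-0.23414))/3 = -1.27490
T(2,1) = -1.18221 + (-1.18221 − (-1.01471))/3 = -1.23804
T(2,2) = -1.23804 + (-1.23804 − (-1.27490))/15 = -1.23558

-1.236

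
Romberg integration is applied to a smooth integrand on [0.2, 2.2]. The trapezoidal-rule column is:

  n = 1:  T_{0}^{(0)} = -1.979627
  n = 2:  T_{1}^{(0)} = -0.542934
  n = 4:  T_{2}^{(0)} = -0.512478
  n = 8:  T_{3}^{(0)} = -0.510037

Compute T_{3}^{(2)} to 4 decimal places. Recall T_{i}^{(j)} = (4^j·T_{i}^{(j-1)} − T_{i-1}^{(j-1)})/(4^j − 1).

-0.5097

Richardson extrapolation on the trapezoidal column (denominator 4−1=3):
T_{2}^{(1)} = (4·(-0.512478) − (-0.542934)) / 3 = -0.502326
T_{3}^{(1)} = -0.510037 + (-0.510037 − (-0.512478))/3 = -0.509223
T_{3}^{(2)} = (16·(-0.509223) − (-0.502326)) / 15 = -0.509683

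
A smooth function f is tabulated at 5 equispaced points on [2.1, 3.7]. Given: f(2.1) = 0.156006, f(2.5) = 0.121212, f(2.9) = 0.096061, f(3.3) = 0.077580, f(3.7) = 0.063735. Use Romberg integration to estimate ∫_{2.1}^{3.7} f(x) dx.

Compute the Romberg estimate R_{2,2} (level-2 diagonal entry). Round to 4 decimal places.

0.1609

R_{0,0} (trapezoid, 1 panel, h=1.6000): 0.175793
R_{1,0} (trapezoid, 2 panels, h=0.8000): 0.164745
R_{2,0} (trapezoid, 4 panels, h=0.4000): 0.161889
R_{1,1} = 0.164745 + (0.164745 − 0.175793)/3 = 0.161062
R_{2,1} = 0.161889 + (0.161889 − 0.164745)/3 = 0.160937
R_{2,2} = 0.160937 + (0.160937 − 0.161062)/15 = 0.160929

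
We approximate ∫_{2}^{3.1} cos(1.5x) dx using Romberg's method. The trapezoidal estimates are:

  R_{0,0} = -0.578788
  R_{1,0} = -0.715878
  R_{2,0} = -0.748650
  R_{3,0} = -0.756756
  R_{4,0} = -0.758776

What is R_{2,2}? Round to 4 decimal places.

-0.7594

R_{1,1} = (4·(-0.715878) − (-0.578788)) / 3 = -0.761575
R_{2,1} = -0.748650 + (-0.748650 − (-0.715878))/3 = -0.759574
R_{2,2} = -0.759574 + (-0.759574 − (-0.761575))/15 = -0.759441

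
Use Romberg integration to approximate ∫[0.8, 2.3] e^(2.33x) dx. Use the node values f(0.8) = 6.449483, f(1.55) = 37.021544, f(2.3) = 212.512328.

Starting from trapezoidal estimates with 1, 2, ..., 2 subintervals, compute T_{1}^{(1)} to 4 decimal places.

T_{0}^{(0)} (trapezoid, 1 panel, h=1.5000): 164.221358
T_{1}^{(0)} (trapezoid, 2 panels, h=0.7500): 109.876837
T_{1}^{(1)} = 109.876837 + (109.876837 − 164.221358)/3 = 91.761997

91.7620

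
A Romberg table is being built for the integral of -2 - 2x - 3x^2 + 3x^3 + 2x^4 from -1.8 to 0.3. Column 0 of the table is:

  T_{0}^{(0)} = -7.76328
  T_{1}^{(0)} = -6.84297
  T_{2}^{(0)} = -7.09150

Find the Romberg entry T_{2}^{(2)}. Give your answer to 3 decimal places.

T_{1}^{(1)} = -6.84297 + (-6.84297 − (-7.76328))/3 = -6.53620
T_{2}^{(1)} = (4·(-7.09150) − (-6.84297)) / 3 = -7.17434
T_{2}^{(2)} = -7.17434 + (-7.17434 − (-6.53620))/15 = -7.21688
(Column j=1 coincides with Simpson's rule on the same nodes.)

-7.217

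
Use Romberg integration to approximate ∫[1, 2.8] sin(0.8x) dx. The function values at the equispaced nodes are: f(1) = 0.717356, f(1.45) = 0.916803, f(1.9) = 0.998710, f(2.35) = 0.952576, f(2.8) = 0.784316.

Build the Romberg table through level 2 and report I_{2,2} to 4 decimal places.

I_{0,0} (trapezoid, 1 panel, h=1.8000): 1.351505
I_{1,0} (trapezoid, 2 panels, h=0.9000): 1.574591
I_{2,0} (trapezoid, 4 panels, h=0.4500): 1.628516
I_{1,1} = 1.574591 + (1.574591 − 1.351505)/3 = 1.648953
I_{2,1} = 1.628516 + (1.628516 − 1.574591)/3 = 1.646491
I_{2,2} = 1.646491 + (1.646491 − 1.648953)/15 = 1.646327

1.6463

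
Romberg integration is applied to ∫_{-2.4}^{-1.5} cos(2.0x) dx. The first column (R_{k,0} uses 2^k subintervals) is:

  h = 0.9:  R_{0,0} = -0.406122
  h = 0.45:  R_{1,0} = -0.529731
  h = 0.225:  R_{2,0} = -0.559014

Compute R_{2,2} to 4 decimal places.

-0.5686

R_{1,1} = (4·(-0.529731) − (-0.406122)) / 3 = -0.570934
R_{2,1} = (4·(-0.559014) − (-0.529731)) / 3 = -0.568775
R_{2,2} = -0.568775 + (-0.568775 − (-0.570934))/15 = -0.568631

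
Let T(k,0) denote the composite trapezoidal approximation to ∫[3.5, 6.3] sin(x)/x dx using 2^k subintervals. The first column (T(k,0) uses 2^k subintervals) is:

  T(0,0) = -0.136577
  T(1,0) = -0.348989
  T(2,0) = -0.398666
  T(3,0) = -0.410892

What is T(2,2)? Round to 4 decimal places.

-0.4149

T(1,1) = -0.348989 + (-0.348989 − (-0.136577))/3 = -0.419793
T(2,1) = -0.398666 + (-0.398666 − (-0.348989))/3 = -0.415225
T(2,2) = -0.415225 + (-0.415225 − (-0.419793))/15 = -0.414920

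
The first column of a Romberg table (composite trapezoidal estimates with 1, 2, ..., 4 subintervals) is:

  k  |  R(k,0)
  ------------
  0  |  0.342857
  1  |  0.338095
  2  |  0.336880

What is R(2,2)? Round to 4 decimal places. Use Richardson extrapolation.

0.3365

R(1,1) = (4·0.338095 − 0.342857) / 3 = 0.336508
R(2,1) = (4·0.336880 − 0.338095) / 3 = 0.336475
R(2,2) = (16·0.336475 − 0.336508) / 15 = 0.336473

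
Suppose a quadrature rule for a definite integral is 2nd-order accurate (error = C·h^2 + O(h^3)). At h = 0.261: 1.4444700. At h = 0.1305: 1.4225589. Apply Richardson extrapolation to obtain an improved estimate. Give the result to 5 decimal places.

1.41526

Extrapolated value = (4·A(h/2) − A(h)) / (4 − 1)
= (4·1.4225589 − 1.4444700) / 3
= 4.2457656 / 3 = 1.4152552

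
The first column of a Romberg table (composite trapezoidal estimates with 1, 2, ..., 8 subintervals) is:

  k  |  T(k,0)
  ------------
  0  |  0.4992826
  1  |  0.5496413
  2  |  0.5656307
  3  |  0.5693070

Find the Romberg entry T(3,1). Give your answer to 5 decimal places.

0.57053

T(3,1) = 0.5693070 + (0.5693070 − 0.5656307)/3 = 0.5705324
(Column j=1 coincides with Simpson's rule on the same nodes.)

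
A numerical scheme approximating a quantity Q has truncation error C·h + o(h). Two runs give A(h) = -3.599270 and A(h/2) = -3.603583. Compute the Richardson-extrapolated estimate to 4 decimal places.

-3.6079

Extrapolated value = (2·A(h/2) − A(h)) / (2 − 1)
= (2·(-3.603583) − (-3.599270)) / 1
= -3.607896 / 1 = -3.607896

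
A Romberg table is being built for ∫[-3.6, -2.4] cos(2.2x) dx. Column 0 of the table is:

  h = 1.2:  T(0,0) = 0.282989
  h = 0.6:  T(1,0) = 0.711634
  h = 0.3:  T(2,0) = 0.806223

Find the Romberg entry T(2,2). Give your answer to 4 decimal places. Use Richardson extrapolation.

Richardson extrapolation on the trapezoidal column (denominator 4−1=3):
T(1,1) = (4·0.711634 − 0.282989) / 3 = 0.854516
T(2,1) = 0.806223 + (0.806223 − 0.711634)/3 = 0.837753
T(2,2) = (16·0.837753 − 0.854516) / 15 = 0.836635

0.8366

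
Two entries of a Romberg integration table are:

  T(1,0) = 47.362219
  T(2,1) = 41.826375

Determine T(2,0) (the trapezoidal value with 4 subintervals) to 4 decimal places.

43.2103

From T(2,1) = (4·T(2,0) − T(1,0))/3, solve for T(2,0):
4·T(2,0) = 3·41.826375 + 47.362219 = 172.841344
T(2,0) = 43.210336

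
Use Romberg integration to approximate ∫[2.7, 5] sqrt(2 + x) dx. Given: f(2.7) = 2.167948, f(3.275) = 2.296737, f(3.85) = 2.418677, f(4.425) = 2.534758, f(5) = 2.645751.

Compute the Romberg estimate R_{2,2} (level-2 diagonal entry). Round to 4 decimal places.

5.5539

R_{0,0} (trapezoid, 1 panel, h=2.3000): 5.535754
R_{1,0} (trapezoid, 2 panels, h=1.1500): 5.549355
R_{2,0} (trapezoid, 4 panels, h=0.5750): 5.552787
R_{1,1} = 5.549355 + (5.549355 − 5.535754)/3 = 5.553889
R_{2,1} = 5.552787 + (5.552787 − 5.549355)/3 = 5.553931
R_{2,2} = 5.553931 + (5.553931 − 5.553889)/15 = 5.553934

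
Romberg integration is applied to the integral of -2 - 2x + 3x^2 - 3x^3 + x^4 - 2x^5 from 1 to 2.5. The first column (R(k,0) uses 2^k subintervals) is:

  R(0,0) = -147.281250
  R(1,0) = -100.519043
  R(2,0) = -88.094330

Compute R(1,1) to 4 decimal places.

-84.9316

R(1,1) = (4·(-100.519043) − (-147.281250)) / 3 = -84.931641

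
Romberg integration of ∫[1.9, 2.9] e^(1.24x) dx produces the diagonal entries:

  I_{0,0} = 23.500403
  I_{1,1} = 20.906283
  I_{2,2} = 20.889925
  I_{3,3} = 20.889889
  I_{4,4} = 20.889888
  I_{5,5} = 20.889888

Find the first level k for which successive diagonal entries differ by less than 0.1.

k = 2

|I_{1,1} − I_{0,0}| = 2.594120 ≥ 0.1
|I_{2,2} − I_{1,1}| = 0.016358 < 0.1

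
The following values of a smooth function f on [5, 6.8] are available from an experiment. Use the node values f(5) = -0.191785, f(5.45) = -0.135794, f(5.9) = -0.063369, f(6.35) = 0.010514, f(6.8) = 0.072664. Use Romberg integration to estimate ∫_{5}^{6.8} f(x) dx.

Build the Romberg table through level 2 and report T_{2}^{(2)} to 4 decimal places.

T_{0}^{(0)} (trapezoid, 1 panel, h=1.8000): -0.107209
T_{1}^{(0)} (trapezoid, 2 panels, h=0.9000): -0.110637
T_{2}^{(0)} (trapezoid, 4 panels, h=0.4500): -0.111694
T_{1}^{(1)} = -0.110637 + (-0.110637 − (-0.107209))/3 = -0.111780
T_{2}^{(1)} = -0.111694 + (-0.111694 − (-0.110637))/3 = -0.112046
T_{2}^{(2)} = -0.112046 + (-0.112046 − (-0.111780))/15 = -0.112064

-0.1121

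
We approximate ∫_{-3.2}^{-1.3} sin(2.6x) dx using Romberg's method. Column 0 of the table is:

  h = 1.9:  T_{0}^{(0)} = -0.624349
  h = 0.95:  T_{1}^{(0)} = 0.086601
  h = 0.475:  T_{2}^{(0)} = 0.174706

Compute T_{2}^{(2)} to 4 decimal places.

T_{1}^{(1)} = (4·0.086601 − (-0.624349)) / 3 = 0.323584
T_{2}^{(1)} = 0.174706 + (0.174706 − 0.086601)/3 = 0.204074
T_{2}^{(2)} = (16·0.204074 − 0.323584) / 15 = 0.196107

0.1961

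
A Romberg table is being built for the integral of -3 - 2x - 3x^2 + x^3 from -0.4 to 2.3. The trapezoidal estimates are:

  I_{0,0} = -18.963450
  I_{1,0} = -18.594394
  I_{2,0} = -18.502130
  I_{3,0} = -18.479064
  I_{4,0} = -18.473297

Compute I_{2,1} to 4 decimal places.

Richardson extrapolation on the trapezoidal column (denominator 4−1=3):
I_{2,1} = -18.502130 + (-18.502130 − (-18.594394))/3 = -18.471375

-18.4714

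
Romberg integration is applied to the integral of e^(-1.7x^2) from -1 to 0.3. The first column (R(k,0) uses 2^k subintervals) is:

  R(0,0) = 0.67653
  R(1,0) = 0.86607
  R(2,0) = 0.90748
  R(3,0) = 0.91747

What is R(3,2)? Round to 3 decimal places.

Richardson extrapolation on the trapezoidal column (denominator 4−1=3):
R(2,1) = (4·0.90748 − 0.86607) / 3 = 0.92128
R(3,1) = (4·0.91747 − 0.90748) / 3 = 0.92080
R(3,2) = (16·0.92080 − 0.92128) / 15 = 0.92077
(Column j=1 coincides with Simpson's rule on the same nodes.)

0.921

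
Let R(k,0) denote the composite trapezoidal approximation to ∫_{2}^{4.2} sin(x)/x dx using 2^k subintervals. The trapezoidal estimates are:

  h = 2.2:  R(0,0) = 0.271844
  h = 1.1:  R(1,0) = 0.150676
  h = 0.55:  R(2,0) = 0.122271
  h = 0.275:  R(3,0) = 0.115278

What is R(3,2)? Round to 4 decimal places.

Richardson extrapolation on the trapezoidal column (denominator 4−1=3):
R(2,1) = (4·0.122271 − 0.150676) / 3 = 0.112803
R(3,1) = 0.115278 + (0.115278 − 0.122271)/3 = 0.112947
R(3,2) = (16·0.112947 − 0.112803) / 15 = 0.112957

0.1130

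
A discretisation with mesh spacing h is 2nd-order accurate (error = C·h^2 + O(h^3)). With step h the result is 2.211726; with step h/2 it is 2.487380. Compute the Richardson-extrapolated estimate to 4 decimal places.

2.5793

The leading error scales as h^2; refining by a factor of 2 reduces it by 2^2 = 4.
Extrapolated value = (4·A(h/2) − A(h)) / (4 − 1)
= (4·2.487380 − 2.211726) / 3
= 7.737794 / 3 = 2.579265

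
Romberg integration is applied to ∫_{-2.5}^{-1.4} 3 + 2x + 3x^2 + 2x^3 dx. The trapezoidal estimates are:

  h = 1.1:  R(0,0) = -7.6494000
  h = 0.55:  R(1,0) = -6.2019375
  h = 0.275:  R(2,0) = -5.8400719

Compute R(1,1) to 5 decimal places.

-5.71945

Richardson extrapolation on the trapezoidal column (denominator 4−1=3):
R(1,1) = (4·(-6.2019375) − (-7.6494000)) / 3 = -5.7194500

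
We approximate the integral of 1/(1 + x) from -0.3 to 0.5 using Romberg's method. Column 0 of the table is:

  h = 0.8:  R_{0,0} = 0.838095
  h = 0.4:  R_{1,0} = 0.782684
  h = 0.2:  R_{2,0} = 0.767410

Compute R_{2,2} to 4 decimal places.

0.7622

Richardson extrapolation on the trapezoidal column (denominator 4−1=3):
R_{1,1} = (4·0.782684 − 0.838095) / 3 = 0.764214
R_{2,1} = 0.767410 + (0.767410 − 0.782684)/3 = 0.762319
R_{2,2} = (16·0.762319 − 0.764214) / 15 = 0.762193
(Column j=1 coincides with Simpson's rule on the same nodes.)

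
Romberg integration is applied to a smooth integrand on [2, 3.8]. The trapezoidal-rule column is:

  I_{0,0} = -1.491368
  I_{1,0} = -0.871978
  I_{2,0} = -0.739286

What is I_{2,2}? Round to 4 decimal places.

Richardson extrapolation on the trapezoidal column (denominator 4−1=3):
I_{1,1} = -0.871978 + (-0.871978 − (-1.491368))/3 = -0.665515
I_{2,1} = -0.739286 + (-0.739286 − (-0.871978))/3 = -0.695055
I_{2,2} = (16·(-0.695055) − (-0.665515)) / 15 = -0.697024
(Column j=1 coincides with Simpson's rule on the same nodes.)

-0.6970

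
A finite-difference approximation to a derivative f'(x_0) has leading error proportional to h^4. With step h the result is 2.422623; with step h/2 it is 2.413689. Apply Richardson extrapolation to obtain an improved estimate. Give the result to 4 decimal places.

The leading error scales as h^4; refining by a factor of 2 reduces it by 2^4 = 16.
Extrapolated value = (16·A(h/2) − A(h)) / (16 − 1)
= (16·2.413689 − 2.422623) / 15
= 36.196401 / 15 = 2.413093

2.4131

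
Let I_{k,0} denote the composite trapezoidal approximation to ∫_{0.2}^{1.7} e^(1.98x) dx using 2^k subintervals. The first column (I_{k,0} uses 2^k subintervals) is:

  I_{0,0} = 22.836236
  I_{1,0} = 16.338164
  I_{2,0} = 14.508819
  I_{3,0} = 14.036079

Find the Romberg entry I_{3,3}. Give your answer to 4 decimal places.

Richardson extrapolation on the trapezoidal column (denominator 4−1=3):
I_{1,1} = 16.338164 + (16.338164 − 22.836236)/3 = 14.172140
I_{2,1} = (4·14.508819 − 16.338164) / 3 = 13.899037
I_{3,1} = (4·14.036079 − 14.508819) / 3 = 13.878499
I_{2,2} = (16·13.899037 − 14.172140) / 15 = 13.880830
I_{3,2} = 13.878499 + (13.878499 − 13.899037)/15 = 13.877130
I_{3,3} = (64·13.877130 − 13.880830) / 63 = 13.877071

13.8771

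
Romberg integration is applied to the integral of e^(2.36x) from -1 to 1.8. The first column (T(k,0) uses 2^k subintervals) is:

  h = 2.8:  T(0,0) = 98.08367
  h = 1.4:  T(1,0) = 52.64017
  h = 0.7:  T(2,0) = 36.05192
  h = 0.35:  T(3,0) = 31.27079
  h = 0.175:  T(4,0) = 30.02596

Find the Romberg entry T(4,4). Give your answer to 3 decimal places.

29.606

T(1,1) = 52.64017 + (52.64017 − 98.08367)/3 = 37.49234
T(2,1) = 36.05192 + (36.05192 − 52.64017)/3 = 30.52250
T(3,1) = (4·31.27079 − 36.05192) / 3 = 29.67708
T(4,1) = (4·30.02596 − 31.27079) / 3 = 29.61102
T(2,2) = 30.52250 + (30.52250 − 37.49234)/15 = 30.05784
T(3,2) = (16·29.67708 − 30.52250) / 15 = 29.62072
T(4,2) = 29.61102 + (29.61102 − 29.67708)/15 = 29.60662
T(3,3) = (64·29.62072 − 30.05784) / 63 = 29.61378
T(4,3) = 29.60662 + (29.60662 − 29.62072)/63 = 29.60640
T(4,4) = 29.60640 + (29.60640 − 29.61378)/255 = 29.60637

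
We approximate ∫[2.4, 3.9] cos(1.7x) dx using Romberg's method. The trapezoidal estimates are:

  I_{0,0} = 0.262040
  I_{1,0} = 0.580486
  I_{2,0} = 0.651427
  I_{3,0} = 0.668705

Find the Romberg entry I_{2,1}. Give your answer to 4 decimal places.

0.6751

Richardson extrapolation on the trapezoidal column (denominator 4−1=3):
I_{2,1} = (4·0.651427 − 0.580486) / 3 = 0.675074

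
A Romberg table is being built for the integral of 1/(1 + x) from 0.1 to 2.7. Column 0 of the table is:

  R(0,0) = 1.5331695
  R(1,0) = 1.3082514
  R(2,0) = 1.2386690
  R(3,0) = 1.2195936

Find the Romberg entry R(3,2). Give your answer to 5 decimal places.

Richardson extrapolation on the trapezoidal column (denominator 4−1=3):
R(2,1) = (4·1.2386690 − 1.3082514) / 3 = 1.2154749
R(3,1) = 1.2195936 + (1.2195936 − 1.2386690)/3 = 1.2132351
R(3,2) = 1.2132351 + (1.2132351 − 1.2154749)/15 = 1.2130858

1.21309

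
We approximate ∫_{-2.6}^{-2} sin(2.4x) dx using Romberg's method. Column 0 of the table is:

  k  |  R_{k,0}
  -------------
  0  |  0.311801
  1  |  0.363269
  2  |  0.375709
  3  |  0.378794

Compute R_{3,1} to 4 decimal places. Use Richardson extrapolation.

R_{3,1} = 0.378794 + (0.378794 − 0.375709)/3 = 0.379822

0.3798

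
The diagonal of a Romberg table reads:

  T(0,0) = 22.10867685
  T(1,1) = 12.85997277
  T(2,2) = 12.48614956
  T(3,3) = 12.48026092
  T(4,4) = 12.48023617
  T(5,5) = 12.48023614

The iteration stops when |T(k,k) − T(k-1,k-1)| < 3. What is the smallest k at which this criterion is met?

k = 2

|T(1,1) − T(0,0)| = 9.24870408 ≥ 3
|T(2,2) − T(1,1)| = 0.37382321 < 3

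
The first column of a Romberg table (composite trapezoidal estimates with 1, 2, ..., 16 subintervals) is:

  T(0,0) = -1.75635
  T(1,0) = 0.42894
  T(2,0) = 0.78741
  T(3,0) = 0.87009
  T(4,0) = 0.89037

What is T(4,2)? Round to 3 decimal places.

T(3,1) = 0.87009 + (0.87009 − 0.78741)/3 = 0.89765
T(4,1) = (4·0.89037 − 0.87009) / 3 = 0.89713
T(4,2) = 0.89713 + (0.89713 − 0.89765)/15 = 0.89710

0.897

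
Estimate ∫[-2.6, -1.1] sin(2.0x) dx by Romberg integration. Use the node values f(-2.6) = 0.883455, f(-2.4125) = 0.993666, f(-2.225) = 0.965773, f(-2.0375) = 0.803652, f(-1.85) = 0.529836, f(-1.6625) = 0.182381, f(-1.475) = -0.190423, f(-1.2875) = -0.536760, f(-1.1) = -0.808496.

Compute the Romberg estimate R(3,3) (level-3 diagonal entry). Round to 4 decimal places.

R(0,0) (trapezoid, 1 panel, h=1.5000): 0.056219
R(1,0) (trapezoid, 2 panels, h=0.7500): 0.425487
R(2,0) (trapezoid, 4 panels, h=0.3750): 0.503500
R(3,0) (trapezoid, 8 panels, h=0.1875): 0.522301
R(1,1) = 0.425487 + (0.425487 − 0.056219)/3 = 0.548576
R(2,1) = 0.503500 + (0.503500 − 0.425487)/3 = 0.529504
R(3,1) = 0.522301 + (0.522301 − 0.503500)/3 = 0.528568
R(2,2) = 0.529504 + (0.529504 − 0.548576)/15 = 0.528233
R(3,2) = 0.528568 + (0.528568 − 0.529504)/15 = 0.528506
R(3,3) = 0.528506 + (0.528506 − 0.528233)/63 = 0.528510

0.5285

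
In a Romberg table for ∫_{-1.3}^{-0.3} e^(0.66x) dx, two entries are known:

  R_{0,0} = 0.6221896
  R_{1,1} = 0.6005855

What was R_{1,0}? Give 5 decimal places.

From R_{1,1} = (4·R_{1,0} − R_{0,0})/3, solve for R_{1,0}:
4·R_{1,0} = 3·0.6005855 + 0.6221896 = 2.4239461
R_{1,0} = 0.6059865

0.60599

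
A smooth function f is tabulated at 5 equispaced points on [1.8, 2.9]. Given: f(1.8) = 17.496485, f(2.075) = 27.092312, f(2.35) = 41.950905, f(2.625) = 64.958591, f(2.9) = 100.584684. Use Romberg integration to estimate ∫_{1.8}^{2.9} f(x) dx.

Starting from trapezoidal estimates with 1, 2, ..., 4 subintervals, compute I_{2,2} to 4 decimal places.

I_{0,0} (trapezoid, 1 panel, h=1.1000): 64.944643
I_{1,0} (trapezoid, 2 panels, h=0.5500): 55.545319
I_{2,0} (trapezoid, 4 panels, h=0.2750): 53.086658
I_{1,1} = 55.545319 + (55.545319 − 64.944643)/3 = 52.412211
I_{2,1} = 53.086658 + (53.086658 − 55.545319)/3 = 52.267104
I_{2,2} = 52.267104 + (52.267104 − 52.412211)/15 = 52.257430

52.2574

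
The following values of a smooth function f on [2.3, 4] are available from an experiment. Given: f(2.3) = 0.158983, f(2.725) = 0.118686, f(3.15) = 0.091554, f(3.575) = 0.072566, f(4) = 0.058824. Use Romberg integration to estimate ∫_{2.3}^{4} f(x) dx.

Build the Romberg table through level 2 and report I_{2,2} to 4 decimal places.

0.1652

I_{0,0} (trapezoid, 1 panel, h=1.7000): 0.185136
I_{1,0} (trapezoid, 2 panels, h=0.8500): 0.170389
I_{2,0} (trapezoid, 4 panels, h=0.4250): 0.166477
I_{1,1} = 0.170389 + (0.170389 − 0.185136)/3 = 0.165473
I_{2,1} = 0.166477 + (0.166477 − 0.170389)/3 = 0.165173
I_{2,2} = 0.165173 + (0.165173 − 0.165473)/15 = 0.165153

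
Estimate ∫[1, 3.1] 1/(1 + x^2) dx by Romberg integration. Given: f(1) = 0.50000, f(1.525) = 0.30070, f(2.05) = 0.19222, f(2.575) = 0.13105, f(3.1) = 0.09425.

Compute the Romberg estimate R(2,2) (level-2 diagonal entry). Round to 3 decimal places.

R(0,0) (trapezoid, 1 panel, h=2.1000): 0.62396
R(1,0) (trapezoid, 2 panels, h=1.0500): 0.51381
R(2,0) (trapezoid, 4 panels, h=0.5250): 0.48357
R(1,1) = 0.51381 + (0.51381 − 0.62396)/3 = 0.47709
R(2,1) = 0.48357 + (0.48357 − 0.51381)/3 = 0.47349
R(2,2) = 0.47349 + (0.47349 − 0.47709)/15 = 0.47325

0.473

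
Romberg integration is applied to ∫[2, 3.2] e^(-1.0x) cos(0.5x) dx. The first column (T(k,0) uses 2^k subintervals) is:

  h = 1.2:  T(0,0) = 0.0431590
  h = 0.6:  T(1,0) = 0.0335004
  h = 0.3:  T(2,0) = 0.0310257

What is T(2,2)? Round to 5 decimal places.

0.03020

T(1,1) = 0.0335004 + (0.0335004 − 0.0431590)/3 = 0.0302809
T(2,1) = 0.0310257 + (0.0310257 − 0.0335004)/3 = 0.0302008
T(2,2) = 0.0302008 + (0.0302008 − 0.0302809)/15 = 0.0301955
(Column j=1 coincides with Simpson's rule on the same nodes.)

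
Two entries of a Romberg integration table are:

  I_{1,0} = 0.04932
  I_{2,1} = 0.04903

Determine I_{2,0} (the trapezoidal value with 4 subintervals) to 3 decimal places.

0.049

From I_{2,1} = (4·I_{2,0} − I_{1,0})/3, solve for I_{2,0}:
4·I_{2,0} = 3·0.04903 + 0.04932 = 0.19641
I_{2,0} = 0.04910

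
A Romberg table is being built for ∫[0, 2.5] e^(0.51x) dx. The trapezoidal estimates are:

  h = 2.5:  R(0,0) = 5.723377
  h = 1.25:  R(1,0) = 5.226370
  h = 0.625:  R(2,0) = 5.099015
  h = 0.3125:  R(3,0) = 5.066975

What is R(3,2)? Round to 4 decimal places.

5.0563

Richardson extrapolation on the trapezoidal column (denominator 4−1=3):
R(2,1) = (4·5.099015 − 5.226370) / 3 = 5.056563
R(3,1) = 5.066975 + (5.066975 − 5.099015)/3 = 5.056295
R(3,2) = 5.056295 + (5.056295 − 5.056563)/15 = 5.056277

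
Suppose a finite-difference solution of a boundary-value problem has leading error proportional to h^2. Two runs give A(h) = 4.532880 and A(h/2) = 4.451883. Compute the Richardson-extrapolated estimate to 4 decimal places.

The leading error scales as h^2; refining by a factor of 2 reduces it by 2^2 = 4.
Extrapolated value = (4·A(h/2) − A(h)) / (4 − 1)
= (4·4.451883 − 4.532880) / 3
= 13.274652 / 3 = 4.424884

4.4249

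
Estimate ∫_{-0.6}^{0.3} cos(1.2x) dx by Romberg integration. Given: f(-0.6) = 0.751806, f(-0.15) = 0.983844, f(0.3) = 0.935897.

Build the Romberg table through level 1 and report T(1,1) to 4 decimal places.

0.8435

T(0,0) (trapezoid, 1 panel, h=0.9000): 0.759466
T(1,0) (trapezoid, 2 panels, h=0.4500): 0.822463
T(1,1) = 0.822463 + (0.822463 − 0.759466)/3 = 0.843462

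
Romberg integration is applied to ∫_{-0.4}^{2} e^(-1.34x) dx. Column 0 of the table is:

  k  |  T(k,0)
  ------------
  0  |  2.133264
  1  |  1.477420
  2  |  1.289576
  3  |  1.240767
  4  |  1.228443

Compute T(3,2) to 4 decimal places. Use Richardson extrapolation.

Richardson extrapolation on the trapezoidal column (denominator 4−1=3):
T(2,1) = 1.289576 + (1.289576 − 1.477420)/3 = 1.226961
T(3,1) = 1.240767 + (1.240767 − 1.289576)/3 = 1.224497
T(3,2) = (16·1.224497 − 1.226961) / 15 = 1.224333
(Column j=1 coincides with Simpson's rule on the same nodes.)

1.2243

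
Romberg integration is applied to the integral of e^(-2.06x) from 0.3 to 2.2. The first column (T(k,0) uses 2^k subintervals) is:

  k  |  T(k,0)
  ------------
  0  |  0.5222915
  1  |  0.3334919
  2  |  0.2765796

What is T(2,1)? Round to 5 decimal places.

0.25761

Richardson extrapolation on the trapezoidal column (denominator 4−1=3):
T(2,1) = (4·0.2765796 − 0.3334919) / 3 = 0.2576088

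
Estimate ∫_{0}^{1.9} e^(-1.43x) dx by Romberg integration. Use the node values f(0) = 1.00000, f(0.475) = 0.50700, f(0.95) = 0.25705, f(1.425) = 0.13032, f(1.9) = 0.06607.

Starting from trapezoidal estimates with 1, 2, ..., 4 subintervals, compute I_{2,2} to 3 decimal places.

I_{0,0} (trapezoid, 1 panel, h=1.9000): 1.01277
I_{1,0} (trapezoid, 2 panels, h=0.9500): 0.75058
I_{2,0} (trapezoid, 4 panels, h=0.4750): 0.67802
I_{1,1} = 0.75058 + (0.75058 − 1.01277)/3 = 0.66318
I_{2,1} = 0.67802 + (0.67802 − 0.75058)/3 = 0.65383
I_{2,2} = 0.65383 + (0.65383 − 0.66318)/15 = 0.65321

0.653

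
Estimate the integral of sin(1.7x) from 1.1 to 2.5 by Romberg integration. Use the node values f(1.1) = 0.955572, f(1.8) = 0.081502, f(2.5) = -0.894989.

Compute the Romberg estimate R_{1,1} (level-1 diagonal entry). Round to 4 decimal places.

R_{0,0} (trapezoid, 1 panel, h=1.4000): 0.042408
R_{1,0} (trapezoid, 2 panels, h=0.7000): 0.078255
R_{1,1} = 0.078255 + (0.078255 − 0.042408)/3 = 0.090204

0.0902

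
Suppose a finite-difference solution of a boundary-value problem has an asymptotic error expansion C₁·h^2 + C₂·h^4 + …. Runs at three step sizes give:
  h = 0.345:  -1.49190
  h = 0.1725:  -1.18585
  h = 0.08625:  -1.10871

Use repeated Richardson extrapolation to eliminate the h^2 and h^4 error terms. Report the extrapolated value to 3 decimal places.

-1.083

First eliminate the h^2 term (factor 2^2 = 4):
  B₁ = (4·(-1.18585) − (-1.49190))/3 = -1.08383
  B₂ = (4·(-1.10871) − (-1.18585))/3 = -1.08300
Then eliminate the h^4 term (factor 2^4 = 16):
  (16·(-1.08300) − (-1.08383))/15 = -1.08294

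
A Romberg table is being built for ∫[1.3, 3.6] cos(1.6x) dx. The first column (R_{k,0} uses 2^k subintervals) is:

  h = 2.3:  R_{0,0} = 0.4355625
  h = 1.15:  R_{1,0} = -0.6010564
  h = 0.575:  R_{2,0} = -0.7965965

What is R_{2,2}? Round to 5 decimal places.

R_{1,1} = -0.6010564 + (-0.6010564 − 0.4355625)/3 = -0.9465960
R_{2,1} = -0.7965965 + (-0.7965965 − (-0.6010564))/3 = -0.8617765
R_{2,2} = (16·(-0.8617765) − (-0.9465960)) / 15 = -0.8561219

-0.85612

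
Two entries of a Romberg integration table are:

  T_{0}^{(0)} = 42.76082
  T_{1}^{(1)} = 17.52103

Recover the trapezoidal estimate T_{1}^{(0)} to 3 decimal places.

23.831

From T_{1}^{(1)} = (4·T_{1}^{(0)} − T_{0}^{(0)})/3, solve for T_{1}^{(0)}:
4·T_{1}^{(0)} = 3·17.52103 + 42.76082 = 95.32391
T_{1}^{(0)} = 23.83098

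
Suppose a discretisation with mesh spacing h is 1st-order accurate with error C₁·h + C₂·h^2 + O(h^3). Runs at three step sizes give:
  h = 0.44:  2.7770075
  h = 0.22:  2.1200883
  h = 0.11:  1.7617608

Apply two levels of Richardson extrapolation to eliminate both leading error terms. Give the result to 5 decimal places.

1.38352

First eliminate the h term (factor 2^1 = 2):
  B₁ = (2·2.1200883 − 2.7770075)/1 = 1.4631691
  B₂ = (2·1.7617608 − 2.1200883)/1 = 1.4034333
Then eliminate the h^2 term (factor 2^2 = 4):
  (4·1.4034333 − 1.4631691)/3 = 1.3835214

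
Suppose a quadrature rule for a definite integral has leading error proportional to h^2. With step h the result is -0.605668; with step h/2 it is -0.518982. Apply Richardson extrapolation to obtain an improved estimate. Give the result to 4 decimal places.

The leading error scales as h^2; refining by a factor of 2 reduces it by 2^2 = 4.
Extrapolated value = (4·A(h/2) − A(h)) / (4 − 1)
= (4·(-0.518982) − (-0.605668)) / 3
= -1.470260 / 3 = -0.490087

-0.4901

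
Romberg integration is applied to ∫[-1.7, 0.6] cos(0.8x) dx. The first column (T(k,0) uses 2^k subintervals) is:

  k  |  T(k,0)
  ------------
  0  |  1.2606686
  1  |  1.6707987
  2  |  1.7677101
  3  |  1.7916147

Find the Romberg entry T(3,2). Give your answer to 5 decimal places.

T(2,1) = (4·1.7677101 − 1.6707987) / 3 = 1.8000139
T(3,1) = 1.7916147 + (1.7916147 − 1.7677101)/3 = 1.7995829
T(3,2) = (16·1.7995829 − 1.8000139) / 15 = 1.7995542

1.79955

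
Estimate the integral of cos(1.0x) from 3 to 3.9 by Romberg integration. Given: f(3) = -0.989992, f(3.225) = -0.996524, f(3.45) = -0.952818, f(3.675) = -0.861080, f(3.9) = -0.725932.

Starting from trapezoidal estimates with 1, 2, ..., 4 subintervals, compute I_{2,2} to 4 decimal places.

I_{0,0} (trapezoid, 1 panel, h=0.9000): -0.772166
I_{1,0} (trapezoid, 2 panels, h=0.4500): -0.814851
I_{2,0} (trapezoid, 4 panels, h=0.2250): -0.825386
I_{1,1} = -0.814851 + (-0.814851 − (-0.772166))/3 = -0.829079
I_{2,1} = -0.825386 + (-0.825386 − (-0.814851))/3 = -0.828898
I_{2,2} = -0.828898 + (-0.828898 − (-0.829079))/15 = -0.828886

-0.8289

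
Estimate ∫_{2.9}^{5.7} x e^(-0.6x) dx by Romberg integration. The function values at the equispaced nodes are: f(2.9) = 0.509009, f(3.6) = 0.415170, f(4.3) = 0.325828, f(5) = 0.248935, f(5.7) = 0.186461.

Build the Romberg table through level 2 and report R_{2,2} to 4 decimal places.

R_{0,0} (trapezoid, 1 panel, h=2.8000): 0.973658
R_{1,0} (trapezoid, 2 panels, h=1.4000): 0.942988
R_{2,0} (trapezoid, 4 panels, h=0.7000): 0.936368
R_{1,1} = 0.942988 + (0.942988 − 0.973658)/3 = 0.932765
R_{2,1} = 0.936368 + (0.936368 − 0.942988)/3 = 0.934161
R_{2,2} = 0.934161 + (0.934161 − 0.932765)/15 = 0.934254

0.9343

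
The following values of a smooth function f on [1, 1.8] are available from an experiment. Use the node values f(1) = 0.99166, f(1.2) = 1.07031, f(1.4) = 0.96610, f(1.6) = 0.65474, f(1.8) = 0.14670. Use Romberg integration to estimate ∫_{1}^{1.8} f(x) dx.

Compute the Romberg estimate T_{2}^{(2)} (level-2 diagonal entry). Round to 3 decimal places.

T_{0}^{(0)} (trapezoid, 1 panel, h=0.8000): 0.45534
T_{1}^{(0)} (trapezoid, 2 panels, h=0.4000): 0.61411
T_{2}^{(0)} (trapezoid, 4 panels, h=0.2000): 0.65207
T_{1}^{(1)} = 0.61411 + (0.61411 − 0.45534)/3 = 0.66703
T_{2}^{(1)} = 0.65207 + (0.65207 − 0.61411)/3 = 0.66472
T_{2}^{(2)} = 0.66472 + (0.66472 − 0.66703)/15 = 0.66457

0.665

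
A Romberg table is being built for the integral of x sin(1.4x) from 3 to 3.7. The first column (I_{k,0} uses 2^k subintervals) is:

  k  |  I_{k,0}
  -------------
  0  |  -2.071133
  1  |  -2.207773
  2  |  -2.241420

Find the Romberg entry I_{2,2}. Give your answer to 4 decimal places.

Richardson extrapolation on the trapezoidal column (denominator 4−1=3):
I_{1,1} = -2.207773 + (-2.207773 − (-2.071133))/3 = -2.253320
I_{2,1} = -2.241420 + (-2.241420 − (-2.207773))/3 = -2.252636
I_{2,2} = (16·(-2.252636) − (-2.253320)) / 15 = -2.252590

-2.2526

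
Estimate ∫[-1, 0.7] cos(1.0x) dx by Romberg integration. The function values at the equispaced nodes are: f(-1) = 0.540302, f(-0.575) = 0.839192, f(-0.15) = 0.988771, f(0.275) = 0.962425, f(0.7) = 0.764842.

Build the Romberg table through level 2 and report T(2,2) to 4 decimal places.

1.4857

T(0,0) (trapezoid, 1 panel, h=1.7000): 1.109372
T(1,0) (trapezoid, 2 panels, h=0.8500): 1.395142
T(2,0) (trapezoid, 4 panels, h=0.4250): 1.463258
T(1,1) = 1.395142 + (1.395142 − 1.109372)/3 = 1.490399
T(2,1) = 1.463258 + (1.463258 − 1.395142)/3 = 1.485963
T(2,2) = 1.485963 + (1.485963 − 1.490399)/15 = 1.485667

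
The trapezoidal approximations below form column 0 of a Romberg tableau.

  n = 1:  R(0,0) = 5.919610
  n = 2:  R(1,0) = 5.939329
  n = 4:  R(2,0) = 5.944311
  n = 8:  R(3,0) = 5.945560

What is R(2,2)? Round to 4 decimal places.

Richardson extrapolation on the trapezoidal column (denominator 4−1=3):
R(1,1) = 5.939329 + (5.939329 − 5.919610)/3 = 5.945902
R(2,1) = (4·5.944311 − 5.939329) / 3 = 5.945972
R(2,2) = (16·5.945972 − 5.945902) / 15 = 5.945977

5.9460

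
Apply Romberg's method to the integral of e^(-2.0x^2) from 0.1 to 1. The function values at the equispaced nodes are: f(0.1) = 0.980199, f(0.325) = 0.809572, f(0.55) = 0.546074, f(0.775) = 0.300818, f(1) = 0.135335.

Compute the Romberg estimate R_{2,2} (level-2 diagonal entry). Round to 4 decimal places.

0.4989

R_{0,0} (trapezoid, 1 panel, h=0.9000): 0.501990
R_{1,0} (trapezoid, 2 panels, h=0.4500): 0.496728
R_{2,0} (trapezoid, 4 panels, h=0.2250): 0.498202
R_{1,1} = 0.496728 + (0.496728 − 0.501990)/3 = 0.494974
R_{2,1} = 0.498202 + (0.498202 − 0.496728)/3 = 0.498693
R_{2,2} = 0.498693 + (0.498693 − 0.494974)/15 = 0.498941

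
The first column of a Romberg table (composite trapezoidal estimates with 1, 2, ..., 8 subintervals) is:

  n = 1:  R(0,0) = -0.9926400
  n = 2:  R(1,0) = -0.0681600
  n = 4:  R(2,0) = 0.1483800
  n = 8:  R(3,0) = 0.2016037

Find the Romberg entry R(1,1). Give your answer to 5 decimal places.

Richardson extrapolation on the trapezoidal column (denominator 4−1=3):
R(1,1) = (4·(-0.0681600) − (-0.9926400)) / 3 = 0.2400000

0.24000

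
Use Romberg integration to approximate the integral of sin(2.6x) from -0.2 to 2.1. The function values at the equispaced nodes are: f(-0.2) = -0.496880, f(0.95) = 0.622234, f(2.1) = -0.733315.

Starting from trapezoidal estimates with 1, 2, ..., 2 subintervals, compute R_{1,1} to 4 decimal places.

0.4825

R_{0,0} (trapezoid, 1 panel, h=2.3000): -1.414724
R_{1,0} (trapezoid, 2 panels, h=1.1500): 0.008207
R_{1,1} = 0.008207 + (0.008207 − (-1.414724))/3 = 0.482517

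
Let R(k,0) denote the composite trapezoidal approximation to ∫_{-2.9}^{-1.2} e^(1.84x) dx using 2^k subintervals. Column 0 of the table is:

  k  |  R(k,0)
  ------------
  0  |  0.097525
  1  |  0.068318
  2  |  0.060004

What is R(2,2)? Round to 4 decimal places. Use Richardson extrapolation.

0.0571

Richardson extrapolation on the trapezoidal column (denominator 4−1=3):
R(1,1) = (4·0.068318 − 0.097525) / 3 = 0.058582
R(2,1) = 0.060004 + (0.060004 − 0.068318)/3 = 0.057233
R(2,2) = 0.057233 + (0.057233 − 0.058582)/15 = 0.057143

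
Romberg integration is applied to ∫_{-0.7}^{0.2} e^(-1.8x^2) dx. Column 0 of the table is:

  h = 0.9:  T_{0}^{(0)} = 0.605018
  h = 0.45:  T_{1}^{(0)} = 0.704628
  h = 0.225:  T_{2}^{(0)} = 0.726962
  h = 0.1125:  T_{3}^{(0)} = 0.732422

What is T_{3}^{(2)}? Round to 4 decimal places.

0.7342

Richardson extrapolation on the trapezoidal column (denominator 4−1=3):
T_{2}^{(1)} = 0.726962 + (0.726962 − 0.704628)/3 = 0.734407
T_{3}^{(1)} = 0.732422 + (0.732422 − 0.726962)/3 = 0.734242
T_{3}^{(2)} = 0.734242 + (0.734242 − 0.734407)/15 = 0.734231
(Column j=1 coincides with Simpson's rule on the same nodes.)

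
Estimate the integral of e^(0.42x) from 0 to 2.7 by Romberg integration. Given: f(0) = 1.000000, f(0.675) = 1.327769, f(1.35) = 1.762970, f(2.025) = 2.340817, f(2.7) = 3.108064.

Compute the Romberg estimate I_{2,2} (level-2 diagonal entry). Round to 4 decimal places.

5.0192

I_{0,0} (trapezoid, 1 panel, h=2.7000): 5.545886
I_{1,0} (trapezoid, 2 panels, h=1.3500): 5.152953
I_{2,0} (trapezoid, 4 panels, h=0.6750): 5.052772
I_{1,1} = 5.152953 + (5.152953 − 5.545886)/3 = 5.021975
I_{2,1} = 5.052772 + (5.052772 − 5.152953)/3 = 5.019378
I_{2,2} = 5.019378 + (5.019378 − 5.021975)/15 = 5.019205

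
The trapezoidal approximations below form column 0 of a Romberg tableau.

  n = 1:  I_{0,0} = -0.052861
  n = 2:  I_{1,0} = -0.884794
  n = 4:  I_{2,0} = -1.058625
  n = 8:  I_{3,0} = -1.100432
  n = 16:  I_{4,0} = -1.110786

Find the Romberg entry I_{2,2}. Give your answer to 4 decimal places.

-1.1135

I_{1,1} = (4·(-0.884794) − (-0.052861)) / 3 = -1.162105
I_{2,1} = -1.058625 + (-1.058625 − (-0.884794))/3 = -1.116569
I_{2,2} = (16·(-1.116569) − (-1.162105)) / 15 = -1.113533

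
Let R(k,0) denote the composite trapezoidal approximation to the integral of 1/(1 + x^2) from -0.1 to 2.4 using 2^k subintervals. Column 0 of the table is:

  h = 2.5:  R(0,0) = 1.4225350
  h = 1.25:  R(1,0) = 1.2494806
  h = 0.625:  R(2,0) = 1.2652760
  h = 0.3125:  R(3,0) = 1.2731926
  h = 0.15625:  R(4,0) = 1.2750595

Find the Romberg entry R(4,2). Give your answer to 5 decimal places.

R(3,1) = 1.2731926 + (1.2731926 − 1.2652760)/3 = 1.2758315
R(4,1) = (4·1.2750595 − 1.2731926) / 3 = 1.2756818
R(4,2) = (16·1.2756818 − 1.2758315) / 15 = 1.2756718

1.27567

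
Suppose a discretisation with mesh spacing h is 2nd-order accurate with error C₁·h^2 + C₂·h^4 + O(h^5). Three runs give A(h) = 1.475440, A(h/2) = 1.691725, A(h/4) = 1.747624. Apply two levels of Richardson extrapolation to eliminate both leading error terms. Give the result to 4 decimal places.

1.7664

First eliminate the h^2 term (factor 2^2 = 4):
  B₁ = (4·1.691725 − 1.475440)/3 = 1.763820
  B₂ = (4·1.747624 − 1.691725)/3 = 1.766257
Then eliminate the h^4 term (factor 2^4 = 16):
  (16·1.766257 − 1.763820)/15 = 1.766419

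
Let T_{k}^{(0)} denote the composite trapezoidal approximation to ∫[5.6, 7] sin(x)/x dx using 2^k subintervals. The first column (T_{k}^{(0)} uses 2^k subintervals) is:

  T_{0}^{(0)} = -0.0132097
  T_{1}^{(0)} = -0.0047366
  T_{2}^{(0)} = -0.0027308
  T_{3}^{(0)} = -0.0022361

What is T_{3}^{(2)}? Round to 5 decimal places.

-0.00207

Richardson extrapolation on the trapezoidal column (denominator 4−1=3):
T_{2}^{(1)} = -0.0027308 + (-0.0027308 − (-0.0047366))/3 = -0.0020622
T_{3}^{(1)} = (4·(-0.0022361) − (-0.0027308)) / 3 = -0.0020712
T_{3}^{(2)} = (16·(-0.0020712) − (-0.0020622)) / 15 = -0.0020718
(Column j=1 coincides with Simpson's rule on the same nodes.)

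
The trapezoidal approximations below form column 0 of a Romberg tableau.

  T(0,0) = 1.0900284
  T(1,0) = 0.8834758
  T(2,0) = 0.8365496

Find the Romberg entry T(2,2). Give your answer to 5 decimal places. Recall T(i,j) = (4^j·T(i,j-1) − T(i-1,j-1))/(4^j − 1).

0.82133

Richardson extrapolation on the trapezoidal column (denominator 4−1=3):
T(1,1) = 0.8834758 + (0.8834758 − 1.0900284)/3 = 0.8146249
T(2,1) = (4·0.8365496 − 0.8834758) / 3 = 0.8209075
T(2,2) = 0.8209075 + (0.8209075 − 0.8146249)/15 = 0.8213263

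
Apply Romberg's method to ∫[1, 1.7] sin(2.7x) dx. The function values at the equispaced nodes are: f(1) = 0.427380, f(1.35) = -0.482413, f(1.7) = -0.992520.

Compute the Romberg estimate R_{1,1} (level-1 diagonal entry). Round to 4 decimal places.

R_{0,0} (trapezoid, 1 panel, h=0.7000): -0.197799
R_{1,0} (trapezoid, 2 panels, h=0.3500): -0.267744
R_{1,1} = -0.267744 + (-0.267744 − (-0.197799))/3 = -0.291059

-0.2911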